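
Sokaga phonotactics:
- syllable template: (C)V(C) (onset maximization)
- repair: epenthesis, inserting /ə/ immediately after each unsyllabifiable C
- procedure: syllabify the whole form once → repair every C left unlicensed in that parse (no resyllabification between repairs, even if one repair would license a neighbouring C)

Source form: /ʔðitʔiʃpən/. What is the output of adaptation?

ʔəðitʔiʃpən

The consonants /ʔ/ cannot be parsed into a legal (C)V(C) syllable (at most one coda consonant is licensed; onsets are limited to one consonant).
Epenthesis after each stranded consonant: /ʔ/ → /ʔə/.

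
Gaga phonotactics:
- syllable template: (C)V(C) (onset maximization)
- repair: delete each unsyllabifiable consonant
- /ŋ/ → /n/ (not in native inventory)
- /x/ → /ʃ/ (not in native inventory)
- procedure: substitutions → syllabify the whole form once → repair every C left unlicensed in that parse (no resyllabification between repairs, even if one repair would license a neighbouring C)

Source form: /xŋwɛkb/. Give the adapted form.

Substitution: /x/ → /ʃ/, /ŋ/ → /n/, giving /ʃnwɛkb/.
The consonants /ʃ/, /n/, /b/ cannot be parsed into a legal (C)V(C) syllable (at most one coda consonant is licensed; onsets are limited to one consonant).
Each unlicensed consonant is deleted: /ʃ/, /n/, /b/.

wɛk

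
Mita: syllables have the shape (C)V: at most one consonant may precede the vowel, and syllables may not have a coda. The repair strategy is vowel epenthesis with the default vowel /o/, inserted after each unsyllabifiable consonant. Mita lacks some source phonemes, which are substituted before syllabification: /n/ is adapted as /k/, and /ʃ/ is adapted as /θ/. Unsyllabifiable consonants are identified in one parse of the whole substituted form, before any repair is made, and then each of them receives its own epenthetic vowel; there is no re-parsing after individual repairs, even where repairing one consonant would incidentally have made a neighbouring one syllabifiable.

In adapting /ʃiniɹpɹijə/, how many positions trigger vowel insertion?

After substitution the input is /θikiɹpɹijə/.
The unsyllabifiable consonants are /ɹ/, /p/; each receives one epenthetic vowel.

2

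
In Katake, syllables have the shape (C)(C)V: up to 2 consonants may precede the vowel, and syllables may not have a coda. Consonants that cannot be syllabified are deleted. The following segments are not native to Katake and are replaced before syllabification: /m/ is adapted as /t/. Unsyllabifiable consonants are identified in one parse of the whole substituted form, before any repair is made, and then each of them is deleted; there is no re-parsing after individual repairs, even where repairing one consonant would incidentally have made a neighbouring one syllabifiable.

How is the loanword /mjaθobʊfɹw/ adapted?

Substitution: /m/ → /t/, giving /tjaθobʊfɹw/.
The consonants /f/, /ɹ/, /w/ cannot be parsed into a legal (C)(C)V syllable (no codas are permitted; onsets may contain at most 2 consonants).
Each unlicensed consonant is deleted: /f/, /ɹ/, /w/.

tjaθobʊ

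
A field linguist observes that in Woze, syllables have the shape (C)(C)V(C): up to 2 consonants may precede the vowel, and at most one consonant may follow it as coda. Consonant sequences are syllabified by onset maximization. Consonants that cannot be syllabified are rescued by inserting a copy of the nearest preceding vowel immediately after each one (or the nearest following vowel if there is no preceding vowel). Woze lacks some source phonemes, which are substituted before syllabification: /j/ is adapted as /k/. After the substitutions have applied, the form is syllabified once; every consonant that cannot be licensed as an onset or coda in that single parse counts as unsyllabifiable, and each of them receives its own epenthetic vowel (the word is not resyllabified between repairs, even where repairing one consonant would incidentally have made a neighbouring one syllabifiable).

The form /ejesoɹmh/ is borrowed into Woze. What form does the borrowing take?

Substitution: /j/ → /k/, giving /ekesoɹmh/.
Syllabifying with onset maximization leaves /m/, /h/ stranded (at most one coda consonant is licensed; onsets may contain at most 2 consonants).
Epenthesis after each stranded consonant: /m/ → /mo/, /h/ → /ho/.

ekesoɹmoho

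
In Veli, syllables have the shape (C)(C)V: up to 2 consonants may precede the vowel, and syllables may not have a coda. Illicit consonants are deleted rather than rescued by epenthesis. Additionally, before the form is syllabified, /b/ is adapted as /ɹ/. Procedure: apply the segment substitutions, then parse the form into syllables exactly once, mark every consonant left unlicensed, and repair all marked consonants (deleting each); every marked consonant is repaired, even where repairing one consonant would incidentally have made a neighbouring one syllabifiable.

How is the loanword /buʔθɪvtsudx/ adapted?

ɹuʔθɪtsu

Substitution: /b/ → /ɹ/, giving /ɹuʔθɪvtsudx/.
Syllabifying with onset maximization leaves /v/, /d/, /x/ stranded (no codas are permitted; onsets may contain at most 2 consonants).
Deletion applies to /v/, /d/, /x/.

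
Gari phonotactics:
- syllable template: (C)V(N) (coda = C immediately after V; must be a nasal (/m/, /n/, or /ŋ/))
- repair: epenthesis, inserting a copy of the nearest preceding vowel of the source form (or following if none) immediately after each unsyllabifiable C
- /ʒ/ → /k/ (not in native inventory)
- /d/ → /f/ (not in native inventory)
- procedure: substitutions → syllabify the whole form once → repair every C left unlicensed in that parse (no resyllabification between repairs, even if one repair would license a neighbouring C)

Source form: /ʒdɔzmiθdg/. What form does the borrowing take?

kɔfɔzɔmiθifigi

Substitution: /ʒ/ → /k/, /d/ → /f/, giving /kfɔzmiθfg/.
Under (C)V(N), the unsyllabifiable consonants are /k/, /z/, /θ/, /f/, /g/ (only a nasal (/m/, /n/, or /ŋ/) is licensed in coda position; onsets are limited to one consonant).
Epenthesis after each stranded consonant: /k/ → /kɔ/, /z/ → /zɔ/, /θ/ → /θi/, /f/ → /fi/, /g/ → /gi/.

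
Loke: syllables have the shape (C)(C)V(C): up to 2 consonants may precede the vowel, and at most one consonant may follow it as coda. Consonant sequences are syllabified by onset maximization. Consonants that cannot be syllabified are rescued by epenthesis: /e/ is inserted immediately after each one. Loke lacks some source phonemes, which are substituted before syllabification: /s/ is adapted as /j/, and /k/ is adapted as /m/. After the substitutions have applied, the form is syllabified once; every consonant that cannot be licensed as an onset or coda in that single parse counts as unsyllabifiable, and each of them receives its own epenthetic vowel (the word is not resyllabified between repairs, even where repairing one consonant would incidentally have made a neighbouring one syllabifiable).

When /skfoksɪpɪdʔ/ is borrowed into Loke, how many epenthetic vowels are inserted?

After substitution the input is /jmfomjɪpɪdʔ/.
The unsyllabifiable consonants are /j/, /ʔ/; each receives one epenthetic vowel.

2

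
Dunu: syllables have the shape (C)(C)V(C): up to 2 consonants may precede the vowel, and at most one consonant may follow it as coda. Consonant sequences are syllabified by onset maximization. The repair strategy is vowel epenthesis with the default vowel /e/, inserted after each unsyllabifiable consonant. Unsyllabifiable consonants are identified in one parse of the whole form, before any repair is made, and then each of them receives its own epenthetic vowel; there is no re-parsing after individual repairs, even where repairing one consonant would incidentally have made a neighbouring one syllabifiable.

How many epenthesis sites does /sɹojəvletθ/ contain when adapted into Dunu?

1

The unsyllabifiable consonants are /θ/; each receives one epenthetic vowel.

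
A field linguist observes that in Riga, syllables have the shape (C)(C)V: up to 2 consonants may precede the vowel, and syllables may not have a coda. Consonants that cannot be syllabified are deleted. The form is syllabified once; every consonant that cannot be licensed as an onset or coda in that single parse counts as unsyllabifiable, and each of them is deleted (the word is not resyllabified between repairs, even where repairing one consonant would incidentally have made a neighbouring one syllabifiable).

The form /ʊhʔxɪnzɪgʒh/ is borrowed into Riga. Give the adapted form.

ʊʔxɪnzɪ

Syllabifying with onset maximization leaves /h/, /g/, /ʒ/, /h/ stranded (no codas are permitted; onsets may contain at most 2 consonants).
Deletion applies to /h/, /g/, /ʒ/, /h/.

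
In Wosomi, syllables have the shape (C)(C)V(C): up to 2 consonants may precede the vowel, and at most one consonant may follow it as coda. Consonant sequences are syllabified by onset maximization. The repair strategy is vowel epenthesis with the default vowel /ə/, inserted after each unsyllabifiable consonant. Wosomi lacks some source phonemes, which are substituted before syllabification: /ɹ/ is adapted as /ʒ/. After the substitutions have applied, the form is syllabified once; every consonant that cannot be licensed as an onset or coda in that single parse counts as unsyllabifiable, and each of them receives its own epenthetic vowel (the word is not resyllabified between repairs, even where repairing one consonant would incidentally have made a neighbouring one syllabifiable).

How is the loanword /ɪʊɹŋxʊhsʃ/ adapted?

Substitution: /ɹ/ → /ʒ/, giving /ɪʊʒŋxʊhsʃ/.
The consonants /s/, /ʃ/ cannot be parsed into a legal (C)(C)V(C) syllable (at most one coda consonant is licensed; onsets may contain at most 2 consonants).
Inserting the epenthetic vowel yields /s/ → /sə/, /ʃ/ → /ʃə/.

ɪʊʒŋxʊhsəʃə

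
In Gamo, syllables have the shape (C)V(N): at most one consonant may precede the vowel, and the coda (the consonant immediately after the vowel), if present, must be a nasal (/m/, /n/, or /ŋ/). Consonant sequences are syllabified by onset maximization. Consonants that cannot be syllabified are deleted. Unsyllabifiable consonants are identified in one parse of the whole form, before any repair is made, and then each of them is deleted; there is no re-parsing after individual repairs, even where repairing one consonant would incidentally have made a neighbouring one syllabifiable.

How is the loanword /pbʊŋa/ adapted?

The consonants /p/ cannot be parsed into a legal (C)V(N) syllable (only a nasal (/m/, /n/, or /ŋ/) is licensed in coda position; onsets are limited to one consonant).
Each unlicensed consonant is deleted: /p/.

bʊŋa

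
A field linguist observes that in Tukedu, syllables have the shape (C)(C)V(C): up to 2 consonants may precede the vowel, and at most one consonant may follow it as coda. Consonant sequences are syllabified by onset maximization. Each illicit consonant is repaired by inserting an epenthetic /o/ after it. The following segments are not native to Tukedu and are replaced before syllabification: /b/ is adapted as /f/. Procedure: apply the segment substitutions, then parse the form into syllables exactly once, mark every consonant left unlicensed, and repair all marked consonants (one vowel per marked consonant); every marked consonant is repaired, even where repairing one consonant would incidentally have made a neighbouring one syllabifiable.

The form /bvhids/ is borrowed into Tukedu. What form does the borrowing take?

fovhidso

Substitution: /b/ → /f/, giving /fvhids/.
Under (C)(C)V(C), the unsyllabifiable consonants are /f/, /s/ (at most one coda consonant is licensed; onsets may contain at most 2 consonants).
Epenthesis after each stranded consonant: /f/ → /fo/, /s/ → /so/.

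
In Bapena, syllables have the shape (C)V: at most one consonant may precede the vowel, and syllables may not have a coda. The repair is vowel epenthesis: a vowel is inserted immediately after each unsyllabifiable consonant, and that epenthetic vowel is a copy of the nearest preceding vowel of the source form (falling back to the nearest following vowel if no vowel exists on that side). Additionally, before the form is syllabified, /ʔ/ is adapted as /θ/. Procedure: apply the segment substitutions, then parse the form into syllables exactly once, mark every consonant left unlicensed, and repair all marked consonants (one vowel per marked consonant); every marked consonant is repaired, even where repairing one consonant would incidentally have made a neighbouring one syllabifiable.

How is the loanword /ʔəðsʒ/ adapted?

Substitution: /ʔ/ → /θ/, giving /θəðsʒ/.
Under (C)V, the unsyllabifiable consonants are /ð/, /s/, /ʒ/ (no codas are permitted; onsets are limited to one consonant).
Epenthesis after each stranded consonant: /ð/ → /ðə/, /s/ → /sə/, /ʒ/ → /ʒə/.

θəðəsəʒə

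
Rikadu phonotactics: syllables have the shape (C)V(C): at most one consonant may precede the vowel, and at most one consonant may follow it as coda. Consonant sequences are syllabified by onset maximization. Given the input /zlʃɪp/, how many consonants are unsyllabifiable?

2

The consonants /z/, /l/ cannot be parsed into a legal (C)V(C) syllable (at most one coda consonant is licensed; onsets are limited to one consonant).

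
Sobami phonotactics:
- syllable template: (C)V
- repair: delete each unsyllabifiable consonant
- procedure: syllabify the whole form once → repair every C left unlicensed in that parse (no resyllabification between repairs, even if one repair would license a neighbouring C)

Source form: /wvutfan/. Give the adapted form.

vufa

Under (C)V, the unsyllabifiable consonants are /w/, /t/, /n/ (no codas are permitted; onsets are limited to one consonant).
Each unlicensed consonant is deleted: /w/, /t/, /n/.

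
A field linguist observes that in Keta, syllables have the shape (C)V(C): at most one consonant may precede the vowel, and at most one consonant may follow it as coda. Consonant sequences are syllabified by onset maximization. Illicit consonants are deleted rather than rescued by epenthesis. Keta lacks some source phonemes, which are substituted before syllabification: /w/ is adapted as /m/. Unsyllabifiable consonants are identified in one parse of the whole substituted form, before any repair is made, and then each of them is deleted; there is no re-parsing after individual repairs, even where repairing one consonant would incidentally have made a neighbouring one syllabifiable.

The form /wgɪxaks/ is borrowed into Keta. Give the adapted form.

Substitution: /w/ → /m/, giving /mgɪxaks/.
Under (C)V(C), the unsyllabifiable consonants are /m/, /s/ (at most one coda consonant is licensed; onsets are limited to one consonant).
Each unlicensed consonant is deleted: /m/, /s/.

gɪxak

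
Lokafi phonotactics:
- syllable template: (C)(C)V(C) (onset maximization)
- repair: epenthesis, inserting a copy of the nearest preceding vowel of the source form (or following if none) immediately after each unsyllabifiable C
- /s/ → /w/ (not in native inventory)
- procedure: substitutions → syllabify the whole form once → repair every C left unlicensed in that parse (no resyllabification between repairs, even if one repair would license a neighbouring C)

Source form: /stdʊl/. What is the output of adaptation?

Substitution: /s/ → /w/, giving /wtdʊl/.
Under (C)(C)V(C), the unsyllabifiable consonants are /w/ (at most one coda consonant is licensed; onsets may contain at most 2 consonants).
Inserting the epenthetic vowel yields /w/ → /wʊ/.

wʊtdʊl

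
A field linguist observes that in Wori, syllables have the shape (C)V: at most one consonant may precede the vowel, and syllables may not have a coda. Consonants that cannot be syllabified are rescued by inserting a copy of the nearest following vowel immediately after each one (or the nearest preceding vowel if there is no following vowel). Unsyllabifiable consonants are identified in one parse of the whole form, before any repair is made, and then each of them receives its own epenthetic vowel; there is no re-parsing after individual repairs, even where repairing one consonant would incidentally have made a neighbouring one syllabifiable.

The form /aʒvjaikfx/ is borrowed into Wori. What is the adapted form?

Syllabifying with onset maximization leaves /ʒ/, /v/, /k/, /f/, /x/ stranded (no codas are permitted; onsets are limited to one consonant).
Each unlicensed consonant becomes the onset of a new syllable: /ʒ/ → /ʒa/, /v/ → /va/, /k/ → /ki/, /f/ → /fi/, /x/ → /xi/.

aʒavajaikifixi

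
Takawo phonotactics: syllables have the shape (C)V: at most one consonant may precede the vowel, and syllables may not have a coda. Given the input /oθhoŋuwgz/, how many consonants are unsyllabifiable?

The consonants /θ/, /w/, /g/, /z/ cannot be parsed into a legal (C)V syllable (no codas are permitted; onsets are limited to one consonant).

4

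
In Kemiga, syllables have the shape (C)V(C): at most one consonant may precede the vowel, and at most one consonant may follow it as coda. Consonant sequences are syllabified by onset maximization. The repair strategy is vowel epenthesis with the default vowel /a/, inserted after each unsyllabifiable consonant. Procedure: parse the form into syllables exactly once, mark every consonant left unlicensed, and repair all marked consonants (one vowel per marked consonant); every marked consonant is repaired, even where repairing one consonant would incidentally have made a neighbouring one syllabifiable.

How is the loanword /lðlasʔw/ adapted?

laðalasʔawa

The consonants /l/, /ð/, /ʔ/, /w/ cannot be parsed into a legal (C)V(C) syllable (at most one coda consonant is licensed; onsets are limited to one consonant).
Each unlicensed consonant becomes the onset of a new syllable: /l/ → /la/, /ð/ → /ða/, /ʔ/ → /ʔa/, /w/ → /wa/.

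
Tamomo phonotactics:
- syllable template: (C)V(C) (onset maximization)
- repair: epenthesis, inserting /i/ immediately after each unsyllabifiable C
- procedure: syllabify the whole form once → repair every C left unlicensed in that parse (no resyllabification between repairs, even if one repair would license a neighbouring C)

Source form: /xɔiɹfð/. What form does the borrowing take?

Under (C)V(C), the unsyllabifiable consonants are /f/, /ð/ (at most one coda consonant is licensed; onsets are limited to one consonant).
Epenthesis after each stranded consonant: /f/ → /fi/, /ð/ → /ði/.

xɔiɹfiði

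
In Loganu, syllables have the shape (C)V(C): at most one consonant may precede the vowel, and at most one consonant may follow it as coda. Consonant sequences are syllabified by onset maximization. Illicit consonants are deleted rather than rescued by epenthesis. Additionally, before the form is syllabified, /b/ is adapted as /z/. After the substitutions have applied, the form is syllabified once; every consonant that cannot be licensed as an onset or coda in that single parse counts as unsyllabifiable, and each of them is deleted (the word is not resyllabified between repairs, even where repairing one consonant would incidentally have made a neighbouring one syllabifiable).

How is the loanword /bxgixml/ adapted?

gix

Substitution: /b/ → /z/, giving /zxgixml/.
Under (C)V(C), the unsyllabifiable consonants are /z/, /x/, /m/, /l/ (at most one coda consonant is licensed; onsets are limited to one consonant).
Deletion applies to /z/, /x/, /m/, /l/.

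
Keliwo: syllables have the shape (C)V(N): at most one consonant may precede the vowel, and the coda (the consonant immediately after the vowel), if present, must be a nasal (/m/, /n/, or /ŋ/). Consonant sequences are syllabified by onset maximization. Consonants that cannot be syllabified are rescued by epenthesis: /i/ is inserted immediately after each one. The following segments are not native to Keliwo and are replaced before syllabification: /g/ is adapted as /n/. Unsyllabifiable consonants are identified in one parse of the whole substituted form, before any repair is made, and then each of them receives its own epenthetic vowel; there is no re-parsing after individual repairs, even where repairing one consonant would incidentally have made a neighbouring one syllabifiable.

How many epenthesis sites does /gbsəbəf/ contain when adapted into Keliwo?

3

After substitution the input is /nbsəbəf/.
The unsyllabifiable consonants are /n/, /b/, /f/; each receives one epenthetic vowel.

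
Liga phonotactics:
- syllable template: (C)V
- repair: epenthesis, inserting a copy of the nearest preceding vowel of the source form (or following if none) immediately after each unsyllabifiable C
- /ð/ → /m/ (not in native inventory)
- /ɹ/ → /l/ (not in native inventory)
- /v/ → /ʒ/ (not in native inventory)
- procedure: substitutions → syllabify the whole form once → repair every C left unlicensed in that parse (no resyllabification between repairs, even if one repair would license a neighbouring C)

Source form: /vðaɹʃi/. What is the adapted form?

Substitution: /v/ → /ʒ/, /ð/ → /m/, /ɹ/ → /l/, giving /ʒmalʃi/.
Syllabifying with onset maximization leaves /ʒ/, /l/ stranded (no codas are permitted; onsets are limited to one consonant).
Inserting the epenthetic vowel yields /ʒ/ → /ʒa/, /l/ → /la/.

ʒamalaʃi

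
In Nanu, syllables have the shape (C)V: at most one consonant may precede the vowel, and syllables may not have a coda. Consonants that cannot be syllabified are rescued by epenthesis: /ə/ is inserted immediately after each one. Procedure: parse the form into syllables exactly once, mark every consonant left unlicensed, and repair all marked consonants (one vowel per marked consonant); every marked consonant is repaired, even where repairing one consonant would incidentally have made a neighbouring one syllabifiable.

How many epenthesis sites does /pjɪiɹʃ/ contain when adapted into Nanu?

The unsyllabifiable consonants are /p/, /ɹ/, /ʃ/; each receives one epenthetic vowel.

3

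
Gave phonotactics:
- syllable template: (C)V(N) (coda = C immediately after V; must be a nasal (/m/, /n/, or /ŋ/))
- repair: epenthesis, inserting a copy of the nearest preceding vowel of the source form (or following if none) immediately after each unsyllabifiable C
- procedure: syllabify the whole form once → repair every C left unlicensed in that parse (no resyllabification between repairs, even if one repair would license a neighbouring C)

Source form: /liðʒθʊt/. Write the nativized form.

Syllabifying with onset maximization leaves /ð/, /ʒ/, /t/ stranded (only a nasal (/m/, /n/, or /ŋ/) is licensed in coda position; onsets are limited to one consonant).
Each unlicensed consonant becomes the onset of a new syllable: /ð/ → /ði/, /ʒ/ → /ʒi/, /t/ → /tʊ/.

liðiʒiθʊtʊ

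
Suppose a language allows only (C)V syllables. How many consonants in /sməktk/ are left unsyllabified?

4

Syllabifying with onset maximization leaves /s/, /k/, /t/, /k/ stranded (no codas are permitted; onsets are limited to one consonant).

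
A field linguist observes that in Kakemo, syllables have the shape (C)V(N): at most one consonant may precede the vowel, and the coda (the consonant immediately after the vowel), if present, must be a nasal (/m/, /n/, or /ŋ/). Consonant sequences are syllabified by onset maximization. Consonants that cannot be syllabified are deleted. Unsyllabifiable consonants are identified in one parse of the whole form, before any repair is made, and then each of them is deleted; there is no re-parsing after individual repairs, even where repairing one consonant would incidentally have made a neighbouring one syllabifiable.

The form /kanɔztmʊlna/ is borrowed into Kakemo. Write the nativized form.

kanɔmʊna

Under (C)V(N), the unsyllabifiable consonants are /z/, /t/, /l/ (only a nasal (/m/, /n/, or /ŋ/) is licensed in coda position; onsets are limited to one consonant).
Deleting the stranded consonants removes /z/, /t/, /l/.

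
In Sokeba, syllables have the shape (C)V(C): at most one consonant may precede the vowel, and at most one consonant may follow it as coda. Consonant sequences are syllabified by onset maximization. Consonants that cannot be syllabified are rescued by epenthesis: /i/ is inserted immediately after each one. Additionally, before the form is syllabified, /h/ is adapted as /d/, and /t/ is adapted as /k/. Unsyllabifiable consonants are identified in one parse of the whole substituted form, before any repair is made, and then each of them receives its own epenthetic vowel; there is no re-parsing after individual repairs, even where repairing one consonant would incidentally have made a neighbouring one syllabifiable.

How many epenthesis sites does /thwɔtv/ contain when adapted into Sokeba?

3

After substitution the input is /kdwɔkv/.
The unsyllabifiable consonants are /k/, /d/, /v/; each receives one epenthetic vowel.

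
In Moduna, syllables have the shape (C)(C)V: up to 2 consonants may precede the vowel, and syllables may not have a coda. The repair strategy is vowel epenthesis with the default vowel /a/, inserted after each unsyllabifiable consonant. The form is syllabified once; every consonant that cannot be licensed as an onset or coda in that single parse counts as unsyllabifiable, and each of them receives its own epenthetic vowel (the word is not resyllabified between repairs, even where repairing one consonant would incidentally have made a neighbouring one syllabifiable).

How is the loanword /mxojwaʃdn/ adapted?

mxojwaʃadana

Syllabifying with onset maximization leaves /ʃ/, /d/, /n/ stranded (no codas are permitted; onsets may contain at most 2 consonants).
Inserting the epenthetic vowel yields /ʃ/ → /ʃa/, /d/ → /da/, /n/ → /na/.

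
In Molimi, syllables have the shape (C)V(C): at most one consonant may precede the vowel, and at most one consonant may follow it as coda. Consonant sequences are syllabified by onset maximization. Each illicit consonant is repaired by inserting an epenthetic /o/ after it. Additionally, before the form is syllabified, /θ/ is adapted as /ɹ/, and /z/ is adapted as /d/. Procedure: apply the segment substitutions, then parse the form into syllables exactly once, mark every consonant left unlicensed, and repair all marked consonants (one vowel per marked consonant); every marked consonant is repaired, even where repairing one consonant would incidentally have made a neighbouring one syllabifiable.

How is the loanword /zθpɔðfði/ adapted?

doɹopɔðfoði

Substitution: /z/ → /d/, /θ/ → /ɹ/, giving /dɹpɔðfði/.
The consonants /d/, /ɹ/, /f/ cannot be parsed into a legal (C)V(C) syllable (at most one coda consonant is licensed; onsets are limited to one consonant).
Inserting the epenthetic vowel yields /d/ → /do/, /ɹ/ → /ɹo/, /f/ → /fo/.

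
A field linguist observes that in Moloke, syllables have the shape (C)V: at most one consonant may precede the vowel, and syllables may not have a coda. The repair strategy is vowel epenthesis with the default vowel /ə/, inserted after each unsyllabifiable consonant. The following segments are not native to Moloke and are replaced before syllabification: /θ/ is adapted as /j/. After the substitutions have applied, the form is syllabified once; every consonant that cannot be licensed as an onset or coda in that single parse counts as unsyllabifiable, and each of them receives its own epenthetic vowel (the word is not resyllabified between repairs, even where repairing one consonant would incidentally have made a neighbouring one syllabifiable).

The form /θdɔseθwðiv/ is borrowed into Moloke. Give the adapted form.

Substitution: /θ/ → /j/, giving /jdɔsejwðiv/.
Under (C)V, the unsyllabifiable consonants are /j/, /j/, /w/, /v/ (no codas are permitted; onsets are limited to one consonant).
Inserting the epenthetic vowel yields /j/ → /jə/, /j/ → /jə/, /w/ → /wə/, /v/ → /və/.

jədɔsejəwəðivə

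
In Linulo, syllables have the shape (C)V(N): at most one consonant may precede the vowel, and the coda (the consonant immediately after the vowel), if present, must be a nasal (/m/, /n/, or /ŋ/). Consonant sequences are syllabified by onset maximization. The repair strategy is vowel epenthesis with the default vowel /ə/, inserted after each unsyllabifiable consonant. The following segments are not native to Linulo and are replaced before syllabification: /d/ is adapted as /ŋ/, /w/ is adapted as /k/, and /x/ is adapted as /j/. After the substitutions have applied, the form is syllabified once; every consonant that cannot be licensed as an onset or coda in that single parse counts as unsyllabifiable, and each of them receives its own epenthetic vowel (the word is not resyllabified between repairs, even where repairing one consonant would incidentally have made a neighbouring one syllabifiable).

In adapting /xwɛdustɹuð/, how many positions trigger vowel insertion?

4

After substitution the input is /jkɛŋustɹuð/.
The unsyllabifiable consonants are /j/, /s/, /t/, /ð/; each receives one epenthetic vowel.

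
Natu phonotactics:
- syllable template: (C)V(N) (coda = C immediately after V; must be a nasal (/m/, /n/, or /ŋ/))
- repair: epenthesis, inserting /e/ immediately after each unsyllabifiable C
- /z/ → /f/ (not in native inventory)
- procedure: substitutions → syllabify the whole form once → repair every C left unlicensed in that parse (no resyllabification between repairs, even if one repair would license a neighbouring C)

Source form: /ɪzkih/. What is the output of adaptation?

ɪfekihe

Substitution: /z/ → /f/, giving /ɪfkih/.
Under (C)V(N), the unsyllabifiable consonants are /f/, /h/ (only a nasal (/m/, /n/, or /ŋ/) is licensed in coda position; onsets are limited to one consonant).
Inserting the epenthetic vowel yields /f/ → /fe/, /h/ → /he/.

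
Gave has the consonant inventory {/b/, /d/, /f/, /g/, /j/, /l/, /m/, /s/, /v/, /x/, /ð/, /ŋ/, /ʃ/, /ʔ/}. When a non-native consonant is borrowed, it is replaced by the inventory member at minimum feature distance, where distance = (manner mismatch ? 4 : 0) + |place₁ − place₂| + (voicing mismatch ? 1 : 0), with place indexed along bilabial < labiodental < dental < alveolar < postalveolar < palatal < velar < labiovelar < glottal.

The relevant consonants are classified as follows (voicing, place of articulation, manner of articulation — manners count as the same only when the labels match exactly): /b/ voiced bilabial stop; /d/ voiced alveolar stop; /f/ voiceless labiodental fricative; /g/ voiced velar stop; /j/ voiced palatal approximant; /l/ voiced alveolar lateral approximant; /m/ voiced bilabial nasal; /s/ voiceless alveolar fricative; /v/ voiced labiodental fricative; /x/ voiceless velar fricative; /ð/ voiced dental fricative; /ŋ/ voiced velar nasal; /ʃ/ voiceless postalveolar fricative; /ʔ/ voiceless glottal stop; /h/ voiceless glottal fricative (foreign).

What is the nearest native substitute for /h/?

/x/ is closest: same manner (fricative), place distance 2 (glottal→velar), same voicing; total 2. Next closest is /ʃ/ at distance 4.

x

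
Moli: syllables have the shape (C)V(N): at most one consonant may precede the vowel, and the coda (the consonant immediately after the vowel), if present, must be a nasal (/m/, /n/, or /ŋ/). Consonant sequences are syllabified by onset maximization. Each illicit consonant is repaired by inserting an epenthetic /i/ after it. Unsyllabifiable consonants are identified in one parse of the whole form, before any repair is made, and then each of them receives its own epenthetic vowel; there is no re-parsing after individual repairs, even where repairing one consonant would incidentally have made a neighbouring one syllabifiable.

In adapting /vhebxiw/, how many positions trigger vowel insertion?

3

The unsyllabifiable consonants are /v/, /b/, /w/; each receives one epenthetic vowel.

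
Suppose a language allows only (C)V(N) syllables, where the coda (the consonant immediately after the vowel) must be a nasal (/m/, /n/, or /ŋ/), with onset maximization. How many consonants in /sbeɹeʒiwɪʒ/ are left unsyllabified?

2

The consonants /s/, /ʒ/ cannot be parsed into a legal (C)V(N) syllable (only a nasal (/m/, /n/, or /ŋ/) is licensed in coda position; onsets are limited to one consonant).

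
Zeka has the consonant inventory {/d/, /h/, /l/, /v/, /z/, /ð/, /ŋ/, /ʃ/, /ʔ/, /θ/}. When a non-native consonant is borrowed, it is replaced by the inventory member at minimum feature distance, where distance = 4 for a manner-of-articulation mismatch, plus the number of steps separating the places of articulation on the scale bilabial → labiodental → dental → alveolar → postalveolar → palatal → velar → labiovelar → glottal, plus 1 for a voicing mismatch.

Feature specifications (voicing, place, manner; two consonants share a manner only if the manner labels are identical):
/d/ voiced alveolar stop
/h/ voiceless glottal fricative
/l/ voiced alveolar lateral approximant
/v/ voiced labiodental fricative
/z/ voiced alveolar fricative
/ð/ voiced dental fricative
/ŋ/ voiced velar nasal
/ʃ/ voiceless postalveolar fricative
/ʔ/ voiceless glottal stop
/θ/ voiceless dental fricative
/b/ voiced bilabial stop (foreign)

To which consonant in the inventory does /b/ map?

d

/d/ is closest: same manner (stop), place distance 3 (bilabial→alveolar), same voicing; total 3. Next closest is /v/ at distance 5.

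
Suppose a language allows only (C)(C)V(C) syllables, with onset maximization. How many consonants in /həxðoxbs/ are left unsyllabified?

Syllabifying with onset maximization leaves /b/, /s/ stranded (at most one coda consonant is licensed; onsets may contain at most 2 consonants).

2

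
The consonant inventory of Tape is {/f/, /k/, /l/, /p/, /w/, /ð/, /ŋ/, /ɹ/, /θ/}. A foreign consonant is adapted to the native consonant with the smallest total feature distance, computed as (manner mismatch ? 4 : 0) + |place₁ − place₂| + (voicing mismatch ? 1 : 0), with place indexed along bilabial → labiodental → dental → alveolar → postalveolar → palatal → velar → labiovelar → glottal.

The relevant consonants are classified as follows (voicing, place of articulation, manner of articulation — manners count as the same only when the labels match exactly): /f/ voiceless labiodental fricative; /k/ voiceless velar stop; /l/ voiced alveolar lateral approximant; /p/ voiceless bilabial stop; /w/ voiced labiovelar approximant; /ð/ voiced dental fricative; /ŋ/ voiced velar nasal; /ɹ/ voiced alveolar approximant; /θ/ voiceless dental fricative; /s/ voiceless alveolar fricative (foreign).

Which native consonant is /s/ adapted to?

θ

/θ/ is closest: same manner (fricative), place distance 1 (alveolar→dental), same voicing; total 1. Next closest is /f/ at distance 2.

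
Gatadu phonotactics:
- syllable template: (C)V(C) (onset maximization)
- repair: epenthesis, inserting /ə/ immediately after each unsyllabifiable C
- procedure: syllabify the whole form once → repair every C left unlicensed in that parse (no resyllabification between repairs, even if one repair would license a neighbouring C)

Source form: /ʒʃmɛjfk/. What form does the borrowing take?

ʒəʃəmɛjfəkə

The consonants /ʒ/, /ʃ/, /f/, /k/ cannot be parsed into a legal (C)V(C) syllable (at most one coda consonant is licensed; onsets are limited to one consonant).
Epenthesis after each stranded consonant: /ʒ/ → /ʒə/, /ʃ/ → /ʃə/, /f/ → /fə/, /k/ → /kə/.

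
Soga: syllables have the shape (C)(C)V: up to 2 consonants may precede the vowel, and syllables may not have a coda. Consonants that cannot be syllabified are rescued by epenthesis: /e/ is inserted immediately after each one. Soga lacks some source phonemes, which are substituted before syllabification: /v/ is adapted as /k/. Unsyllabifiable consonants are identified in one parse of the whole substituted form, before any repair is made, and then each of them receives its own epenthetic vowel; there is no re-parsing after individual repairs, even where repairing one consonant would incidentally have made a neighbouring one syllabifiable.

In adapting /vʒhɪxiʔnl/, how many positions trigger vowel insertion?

After substitution the input is /kʒhɪxiʔnl/.
The unsyllabifiable consonants are /k/, /ʔ/, /n/, /l/; each receives one epenthetic vowel.

4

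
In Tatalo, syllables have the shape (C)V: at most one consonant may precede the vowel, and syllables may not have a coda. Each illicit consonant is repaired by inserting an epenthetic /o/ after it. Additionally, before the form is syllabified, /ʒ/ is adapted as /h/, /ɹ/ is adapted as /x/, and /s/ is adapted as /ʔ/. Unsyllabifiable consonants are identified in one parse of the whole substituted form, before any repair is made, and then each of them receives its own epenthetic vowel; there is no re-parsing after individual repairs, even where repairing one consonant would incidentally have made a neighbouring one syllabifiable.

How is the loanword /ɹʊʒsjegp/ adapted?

Substitution: /ɹ/ → /x/, /ʒ/ → /h/, /s/ → /ʔ/, giving /xʊhʔjegp/.
Under (C)V, the unsyllabifiable consonants are /h/, /ʔ/, /g/, /p/ (no codas are permitted; onsets are limited to one consonant).
Each unlicensed consonant becomes the onset of a new syllable: /h/ → /ho/, /ʔ/ → /ʔo/, /g/ → /go/, /p/ → /po/.

xʊhoʔojegopo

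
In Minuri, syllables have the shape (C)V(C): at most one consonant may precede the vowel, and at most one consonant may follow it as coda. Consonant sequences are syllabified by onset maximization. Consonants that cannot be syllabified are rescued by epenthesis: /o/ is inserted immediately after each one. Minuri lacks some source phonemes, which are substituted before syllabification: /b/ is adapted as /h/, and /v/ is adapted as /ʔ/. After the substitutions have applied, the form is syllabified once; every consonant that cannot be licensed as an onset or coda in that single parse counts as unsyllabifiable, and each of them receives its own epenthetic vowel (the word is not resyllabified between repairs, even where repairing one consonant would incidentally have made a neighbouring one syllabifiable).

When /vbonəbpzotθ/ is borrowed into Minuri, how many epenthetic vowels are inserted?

3

After substitution the input is /ʔhonəhpzotθ/.
The unsyllabifiable consonants are /ʔ/, /p/, /θ/; each receives one epenthetic vowel.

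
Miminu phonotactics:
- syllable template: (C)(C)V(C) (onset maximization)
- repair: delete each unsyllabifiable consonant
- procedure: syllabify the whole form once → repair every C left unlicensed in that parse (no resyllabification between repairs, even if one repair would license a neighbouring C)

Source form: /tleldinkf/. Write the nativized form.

tleldin

Under (C)(C)V(C), the unsyllabifiable consonants are /k/, /f/ (at most one coda consonant is licensed; onsets may contain at most 2 consonants).
Each unlicensed consonant is deleted: /k/, /f/.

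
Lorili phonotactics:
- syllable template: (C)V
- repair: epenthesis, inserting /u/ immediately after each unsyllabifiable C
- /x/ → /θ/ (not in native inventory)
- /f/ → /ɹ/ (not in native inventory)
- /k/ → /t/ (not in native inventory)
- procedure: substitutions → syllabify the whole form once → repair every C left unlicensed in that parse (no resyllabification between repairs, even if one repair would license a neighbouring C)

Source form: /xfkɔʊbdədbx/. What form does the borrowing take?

Substitution: /x/ → /θ/, /f/ → /ɹ/, /k/ → /t/, giving /θɹtɔʊbdədbθ/.
Syllabifying with onset maximization leaves /θ/, /ɹ/, /b/, /d/, /b/, /θ/ stranded (no codas are permitted; onsets are limited to one consonant).
Inserting the epenthetic vowel yields /θ/ → /θu/, /ɹ/ → /ɹu/, /b/ → /bu/, /d/ → /du/, /b/ → /bu/, /θ/ → /θu/.

θuɹutɔʊbudədubuθu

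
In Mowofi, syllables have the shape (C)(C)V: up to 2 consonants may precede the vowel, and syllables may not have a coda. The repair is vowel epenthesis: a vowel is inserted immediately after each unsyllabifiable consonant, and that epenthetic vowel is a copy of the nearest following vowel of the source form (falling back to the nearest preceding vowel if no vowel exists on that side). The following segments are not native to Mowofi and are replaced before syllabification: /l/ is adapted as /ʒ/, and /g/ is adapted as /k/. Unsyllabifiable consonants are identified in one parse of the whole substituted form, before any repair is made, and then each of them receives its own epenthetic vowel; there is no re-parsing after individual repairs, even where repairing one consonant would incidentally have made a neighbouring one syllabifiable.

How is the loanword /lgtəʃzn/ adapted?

Substitution: /l/ → /ʒ/, /g/ → /k/, giving /ʒktəʃzn/.
Syllabifying with onset maximization leaves /ʒ/, /ʃ/, /z/, /n/ stranded (no codas are permitted; onsets may contain at most 2 consonants).
Epenthesis after each stranded consonant: /ʒ/ → /ʒə/, /ʃ/ → /ʃə/, /z/ → /zə/, /n/ → /nə/.

ʒəktəʃəzənə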